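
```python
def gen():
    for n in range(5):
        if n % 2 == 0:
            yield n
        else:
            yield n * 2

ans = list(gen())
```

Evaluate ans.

Step 1: For each n in range(5), yield n if even, else n*2:
  n=0 (even): yield 0
  n=1 (odd): yield 1*2 = 2
  n=2 (even): yield 2
  n=3 (odd): yield 3*2 = 6
  n=4 (even): yield 4
Therefore ans = [0, 2, 2, 6, 4].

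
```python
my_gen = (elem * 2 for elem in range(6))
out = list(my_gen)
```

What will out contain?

Step 1: For each elem in range(6), compute elem*2:
  elem=0: 0*2 = 0
  elem=1: 1*2 = 2
  elem=2: 2*2 = 4
  elem=3: 3*2 = 6
  elem=4: 4*2 = 8
  elem=5: 5*2 = 10
Therefore out = [0, 2, 4, 6, 8, 10].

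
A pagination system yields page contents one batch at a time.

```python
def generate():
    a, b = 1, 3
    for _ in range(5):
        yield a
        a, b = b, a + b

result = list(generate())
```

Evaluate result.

Step 1: Fibonacci-like sequence starting with a=1, b=3:
  Iteration 1: yield a=1, then a,b = 3,4
  Iteration 2: yield a=3, then a,b = 4,7
  Iteration 3: yield a=4, then a,b = 7,11
  Iteration 4: yield a=7, then a,b = 11,18
  Iteration 5: yield a=11, then a,b = 18,29
Therefore result = [1, 3, 4, 7, 11].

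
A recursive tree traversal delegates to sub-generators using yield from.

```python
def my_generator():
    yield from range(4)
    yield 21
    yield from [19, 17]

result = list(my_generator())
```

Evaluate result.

Step 1: Trace yields in order:
  yield 0
  yield 1
  yield 2
  yield 3
  yield 21
  yield 19
  yield 17
Therefore result = [0, 1, 2, 3, 21, 19, 17].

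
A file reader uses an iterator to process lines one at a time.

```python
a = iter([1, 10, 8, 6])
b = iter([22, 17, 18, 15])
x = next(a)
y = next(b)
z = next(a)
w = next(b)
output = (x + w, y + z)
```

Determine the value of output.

Step 1: a iterates [1, 10, 8, 6], b iterates [22, 17, 18, 15].
Step 2: x = next(a) = 1, y = next(b) = 22.
Step 3: z = next(a) = 10, w = next(b) = 17.
Step 4: output = (1 + 17, 22 + 10) = (18, 32).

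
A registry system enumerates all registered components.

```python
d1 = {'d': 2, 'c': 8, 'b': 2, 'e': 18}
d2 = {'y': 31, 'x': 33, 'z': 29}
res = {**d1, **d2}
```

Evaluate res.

Step 1: Merge d1 and d2 (d2 values override on key conflicts).
Step 2: d1 has keys ['d', 'c', 'b', 'e'], d2 has keys ['y', 'x', 'z'].
Therefore res = {'d': 2, 'c': 8, 'b': 2, 'e': 18, 'y': 31, 'x': 33, 'z': 29}.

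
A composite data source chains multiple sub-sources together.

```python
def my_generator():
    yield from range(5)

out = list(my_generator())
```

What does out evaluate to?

Step 1: yield from delegates to the iterable, yielding each element.
Step 2: Collected values: [0, 1, 2, 3, 4].
Therefore out = [0, 1, 2, 3, 4].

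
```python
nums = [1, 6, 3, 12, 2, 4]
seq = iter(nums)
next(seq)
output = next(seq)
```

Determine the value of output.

Step 1: Create iterator over [1, 6, 3, 12, 2, 4].
Step 2: next() consumes 1.
Step 3: next() returns 6.
Therefore output = 6.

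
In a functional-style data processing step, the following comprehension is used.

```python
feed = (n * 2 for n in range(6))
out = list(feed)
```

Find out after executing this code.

Step 1: For each n in range(6), compute n*2:
  n=0: 0*2 = 0
  n=1: 1*2 = 2
  n=2: 2*2 = 4
  n=3: 3*2 = 6
  n=4: 4*2 = 8
  n=5: 5*2 = 10
Therefore out = [0, 2, 4, 6, 8, 10].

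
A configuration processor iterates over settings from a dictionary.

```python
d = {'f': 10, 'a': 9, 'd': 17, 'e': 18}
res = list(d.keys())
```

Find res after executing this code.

Step 1: d.keys() returns the dictionary keys in insertion order.
Therefore res = ['f', 'a', 'd', 'e'].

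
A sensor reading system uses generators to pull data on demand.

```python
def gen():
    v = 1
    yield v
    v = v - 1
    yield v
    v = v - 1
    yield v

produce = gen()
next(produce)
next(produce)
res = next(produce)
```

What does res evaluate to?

Step 1: Trace through generator execution:
  Yield 1: v starts at 1, yield 1
  Yield 2: v = 1 - 1 = 0, yield 0
  Yield 3: v = 0 - 1 = -1, yield -1
Step 2: First next() gets 1, second next() gets the second value, third next() yields -1.
Therefore res = -1.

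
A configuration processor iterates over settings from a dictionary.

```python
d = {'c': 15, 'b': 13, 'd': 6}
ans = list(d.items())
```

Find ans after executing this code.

Step 1: d.items() returns (key, value) pairs in insertion order.
Therefore ans = [('c', 15), ('b', 13), ('d', 6)].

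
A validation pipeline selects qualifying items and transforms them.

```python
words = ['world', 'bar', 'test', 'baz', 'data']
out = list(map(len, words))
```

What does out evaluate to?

Step 1: Map len() to each word:
  'world' -> 5
  'bar' -> 3
  'test' -> 4
  'baz' -> 3
  'data' -> 4
Therefore out = [5, 3, 4, 3, 4].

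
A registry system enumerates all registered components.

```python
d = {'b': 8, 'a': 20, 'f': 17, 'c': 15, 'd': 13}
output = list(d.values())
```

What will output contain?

Step 1: d.values() returns the dictionary values in insertion order.
Therefore output = [8, 20, 17, 15, 13].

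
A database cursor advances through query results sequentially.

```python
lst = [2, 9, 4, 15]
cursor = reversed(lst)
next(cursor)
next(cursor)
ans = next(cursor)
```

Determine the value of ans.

Step 1: reversed([2, 9, 4, 15]) gives iterator: [15, 4, 9, 2].
Step 2: First next() = 15, second next() = 4.
Step 3: Third next() = 9.
Therefore ans = 9.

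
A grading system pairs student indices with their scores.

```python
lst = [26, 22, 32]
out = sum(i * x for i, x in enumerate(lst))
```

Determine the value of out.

Step 1: Compute i * x for each (i, x) in enumerate([26, 22, 32]):
  i=0, x=26: 0*26 = 0
  i=1, x=22: 1*22 = 22
  i=2, x=32: 2*32 = 64
Step 2: sum = 0 + 22 + 64 = 86.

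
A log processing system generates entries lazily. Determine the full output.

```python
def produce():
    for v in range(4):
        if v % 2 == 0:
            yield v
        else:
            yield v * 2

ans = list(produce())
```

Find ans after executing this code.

Step 1: For each v in range(4), yield v if even, else v*2:
  v=0 (even): yield 0
  v=1 (odd): yield 1*2 = 2
  v=2 (even): yield 2
  v=3 (odd): yield 3*2 = 6
Therefore ans = [0, 2, 2, 6].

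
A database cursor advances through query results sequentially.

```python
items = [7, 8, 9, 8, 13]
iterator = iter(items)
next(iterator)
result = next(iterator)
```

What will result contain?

Step 1: Create iterator over [7, 8, 9, 8, 13].
Step 2: next() consumes 7.
Step 3: next() returns 8.
Therefore result = 8.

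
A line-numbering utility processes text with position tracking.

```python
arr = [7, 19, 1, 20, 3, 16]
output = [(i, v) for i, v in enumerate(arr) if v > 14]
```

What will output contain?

Step 1: Filter enumerate([7, 19, 1, 20, 3, 16]) keeping v > 14:
  (0, 7): 7 <= 14, excluded
  (1, 19): 19 > 14, included
  (2, 1): 1 <= 14, excluded
  (3, 20): 20 > 14, included
  (4, 3): 3 <= 14, excluded
  (5, 16): 16 > 14, included
Therefore output = [(1, 19), (3, 20), (5, 16)].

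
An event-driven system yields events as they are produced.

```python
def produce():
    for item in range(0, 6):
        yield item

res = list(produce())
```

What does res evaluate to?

Step 1: The generator yields each value from range(0, 6).
Step 2: list() consumes all yields: [0, 1, 2, 3, 4, 5].
Therefore res = [0, 1, 2, 3, 4, 5].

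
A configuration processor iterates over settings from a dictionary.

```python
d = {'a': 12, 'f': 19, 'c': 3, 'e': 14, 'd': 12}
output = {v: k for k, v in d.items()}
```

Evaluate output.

Step 1: Invert dict (swap keys and values):
  'a': 12 -> 12: 'a'
  'f': 19 -> 19: 'f'
  'c': 3 -> 3: 'c'
  'e': 14 -> 14: 'e'
  'd': 12 -> 12: 'd'
Therefore output = {12: 'd', 19: 'f', 3: 'c', 14: 'e'}.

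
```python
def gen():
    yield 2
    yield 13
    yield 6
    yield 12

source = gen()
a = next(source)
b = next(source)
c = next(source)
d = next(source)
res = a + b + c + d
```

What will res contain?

Step 1: Create generator and consume all values:
  a = next(source) = 2
  b = next(source) = 13
  c = next(source) = 6
  d = next(source) = 12
Step 2: res = 2 + 13 + 6 + 12 = 33.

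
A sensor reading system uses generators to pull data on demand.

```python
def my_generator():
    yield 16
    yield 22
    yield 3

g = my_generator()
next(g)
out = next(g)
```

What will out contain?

Step 1: my_generator() creates a generator.
Step 2: next(g) yields 16 (consumed and discarded).
Step 3: next(g) yields 22, assigned to out.
Therefore out = 22.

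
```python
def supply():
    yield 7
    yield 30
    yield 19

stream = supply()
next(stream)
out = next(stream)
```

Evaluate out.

Step 1: supply() creates a generator.
Step 2: next(stream) yields 7 (consumed and discarded).
Step 3: next(stream) yields 30, assigned to out.
Therefore out = 30.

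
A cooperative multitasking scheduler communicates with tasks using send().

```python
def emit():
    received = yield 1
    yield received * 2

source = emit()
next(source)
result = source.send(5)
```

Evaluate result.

Step 1: next(source) advances to first yield, producing 1.
Step 2: send(5) resumes, received = 5.
Step 3: yield received * 2 = 5 * 2 = 10.
Therefore result = 10.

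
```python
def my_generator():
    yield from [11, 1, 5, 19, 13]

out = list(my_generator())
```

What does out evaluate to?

Step 1: yield from delegates to the iterable, yielding each element.
Step 2: Collected values: [11, 1, 5, 19, 13].
Therefore out = [11, 1, 5, 19, 13].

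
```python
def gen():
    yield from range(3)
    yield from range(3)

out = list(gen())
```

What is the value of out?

Step 1: Trace yields in order:
  yield 0
  yield 1
  yield 2
  yield 0
  yield 1
  yield 2
Therefore out = [0, 1, 2, 0, 1, 2].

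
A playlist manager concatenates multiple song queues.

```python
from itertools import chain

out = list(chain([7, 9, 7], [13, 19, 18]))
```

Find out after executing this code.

Step 1: chain() concatenates iterables: [7, 9, 7] + [13, 19, 18].
Therefore out = [7, 9, 7, 13, 19, 18].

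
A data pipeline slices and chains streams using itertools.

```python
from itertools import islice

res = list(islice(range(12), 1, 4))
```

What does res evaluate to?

Step 1: islice(range(12), 1, 4) takes elements at indices [1, 4).
Step 2: Elements: [1, 2, 3].
Therefore res = [1, 2, 3].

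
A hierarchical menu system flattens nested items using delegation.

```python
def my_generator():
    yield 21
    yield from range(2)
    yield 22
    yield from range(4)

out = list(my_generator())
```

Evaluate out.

Step 1: Trace yields in order:
  yield 21
  yield 0
  yield 1
  yield 22
  yield 0
  yield 1
  yield 2
  yield 3
Therefore out = [21, 0, 1, 22, 0, 1, 2, 3].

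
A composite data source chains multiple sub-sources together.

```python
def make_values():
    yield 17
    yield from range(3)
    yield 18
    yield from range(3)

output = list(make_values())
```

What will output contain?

Step 1: Trace yields in order:
  yield 17
  yield 0
  yield 1
  yield 2
  yield 18
  yield 0
  yield 1
  yield 2
Therefore output = [17, 0, 1, 2, 18, 0, 1, 2].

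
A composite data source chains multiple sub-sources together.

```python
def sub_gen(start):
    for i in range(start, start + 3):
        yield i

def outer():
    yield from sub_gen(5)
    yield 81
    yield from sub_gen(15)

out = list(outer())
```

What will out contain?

Step 1: outer() delegates to sub_gen(5):
  yield 5
  yield 6
  yield 7
Step 2: yield 81
Step 3: Delegates to sub_gen(15):
  yield 15
  yield 16
  yield 17
Therefore out = [5, 6, 7, 81, 15, 16, 17].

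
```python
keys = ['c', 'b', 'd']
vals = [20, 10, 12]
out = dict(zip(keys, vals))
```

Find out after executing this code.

Step 1: zip pairs keys with values:
  'c' -> 20
  'b' -> 10
  'd' -> 12
Therefore out = {'c': 20, 'b': 10, 'd': 12}.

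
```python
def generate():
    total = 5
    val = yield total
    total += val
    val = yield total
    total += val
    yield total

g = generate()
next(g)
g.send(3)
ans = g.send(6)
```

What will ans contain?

Step 1: next() -> yield total=5.
Step 2: send(3) -> val=3, total = 5+3 = 8, yield 8.
Step 3: send(6) -> val=6, total = 8+6 = 14, yield 14.
Therefore ans = 14.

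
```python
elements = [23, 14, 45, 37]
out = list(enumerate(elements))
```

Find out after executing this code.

Step 1: enumerate pairs each element with its index:
  (0, 23)
  (1, 14)
  (2, 45)
  (3, 37)
Therefore out = [(0, 23), (1, 14), (2, 45), (3, 37)].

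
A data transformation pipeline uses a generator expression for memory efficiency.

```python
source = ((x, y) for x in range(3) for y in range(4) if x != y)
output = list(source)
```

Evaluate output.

Step 1: Nested generator over range(3) x range(4) where x != y:
  (0, 0): excluded (x == y)
  (0, 1): included
  (0, 2): included
  (0, 3): included
  (1, 0): included
  (1, 1): excluded (x == y)
  (1, 2): included
  (1, 3): included
  (2, 0): included
  (2, 1): included
  (2, 2): excluded (x == y)
  (2, 3): included
Therefore output = [(0, 1), (0, 2), (0, 3), (1, 0), (1, 2), (1, 3), (2, 0), (2, 1), (2, 3)].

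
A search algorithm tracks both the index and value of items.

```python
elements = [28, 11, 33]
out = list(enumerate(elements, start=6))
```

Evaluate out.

Step 1: enumerate with start=6:
  (6, 28)
  (7, 11)
  (8, 33)
Therefore out = [(6, 28), (7, 11), (8, 33)].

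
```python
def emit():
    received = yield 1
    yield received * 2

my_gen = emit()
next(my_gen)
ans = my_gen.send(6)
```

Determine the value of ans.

Step 1: next(my_gen) advances to first yield, producing 1.
Step 2: send(6) resumes, received = 6.
Step 3: yield received * 2 = 6 * 2 = 12.
Therefore ans = 12.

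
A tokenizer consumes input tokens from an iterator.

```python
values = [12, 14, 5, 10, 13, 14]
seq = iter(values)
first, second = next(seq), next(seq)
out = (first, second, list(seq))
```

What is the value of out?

Step 1: Create iterator over [12, 14, 5, 10, 13, 14].
Step 2: first = 12, second = 14.
Step 3: Remaining elements: [5, 10, 13, 14].
Therefore out = (12, 14, [5, 10, 13, 14]).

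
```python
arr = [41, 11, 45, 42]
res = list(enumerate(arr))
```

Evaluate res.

Step 1: enumerate pairs each element with its index:
  (0, 41)
  (1, 11)
  (2, 45)
  (3, 42)
Therefore res = [(0, 41), (1, 11), (2, 45), (3, 42)].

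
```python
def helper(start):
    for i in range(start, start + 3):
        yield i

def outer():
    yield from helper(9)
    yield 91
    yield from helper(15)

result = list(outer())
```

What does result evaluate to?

Step 1: outer() delegates to helper(9):
  yield 9
  yield 10
  yield 11
Step 2: yield 91
Step 3: Delegates to helper(15):
  yield 15
  yield 16
  yield 17
Therefore result = [9, 10, 11, 91, 15, 16, 17].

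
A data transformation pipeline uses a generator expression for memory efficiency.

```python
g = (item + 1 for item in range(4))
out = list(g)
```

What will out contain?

Step 1: For each item in range(4), compute item+1:
  item=0: 0+1 = 1
  item=1: 1+1 = 2
  item=2: 2+1 = 3
  item=3: 3+1 = 4
Therefore out = [1, 2, 3, 4].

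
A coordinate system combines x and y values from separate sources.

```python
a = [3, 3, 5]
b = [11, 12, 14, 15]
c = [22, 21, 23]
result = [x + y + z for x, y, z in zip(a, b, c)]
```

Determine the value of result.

Step 1: zip three lists (truncates to shortest, len=3):
  3 + 11 + 22 = 36
  3 + 12 + 21 = 36
  5 + 14 + 23 = 42
Therefore result = [36, 36, 42].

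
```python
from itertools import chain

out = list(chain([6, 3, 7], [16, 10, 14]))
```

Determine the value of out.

Step 1: chain() concatenates iterables: [6, 3, 7] + [16, 10, 14].
Therefore out = [6, 3, 7, 16, 10, 14].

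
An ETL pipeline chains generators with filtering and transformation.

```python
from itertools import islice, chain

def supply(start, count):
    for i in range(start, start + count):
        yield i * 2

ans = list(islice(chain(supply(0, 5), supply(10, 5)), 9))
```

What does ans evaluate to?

Step 1: supply(0, 5) yields [0, 2, 4, 6, 8].
Step 2: supply(10, 5) yields [20, 22, 24, 26, 28].
Step 3: chain concatenates: [0, 2, 4, 6, 8, 20, 22, 24, 26, 28].
Step 4: islice takes first 9: [0, 2, 4, 6, 8, 20, 22, 24, 26].
Therefore ans = [0, 2, 4, 6, 8, 20, 22, 24, 26].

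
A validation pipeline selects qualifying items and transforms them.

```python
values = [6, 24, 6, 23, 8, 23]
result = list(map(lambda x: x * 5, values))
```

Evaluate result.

Step 1: Apply lambda x: x * 5 to each element:
  6 -> 30
  24 -> 120
  6 -> 30
  23 -> 115
  8 -> 40
  23 -> 115
Therefore result = [30, 120, 30, 115, 40, 115].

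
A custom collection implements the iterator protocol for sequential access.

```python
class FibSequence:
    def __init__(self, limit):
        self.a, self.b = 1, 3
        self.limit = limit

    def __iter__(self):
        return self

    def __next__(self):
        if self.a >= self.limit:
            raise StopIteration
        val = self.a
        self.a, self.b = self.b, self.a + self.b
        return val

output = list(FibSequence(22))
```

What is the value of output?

Step 1: Fibonacci-like sequence (a=1, b=3) until >= 22:
  Yield 1, then a,b = 3,4
  Yield 3, then a,b = 4,7
  Yield 4, then a,b = 7,11
  Yield 7, then a,b = 11,18
  Yield 11, then a,b = 18,29
  Yield 18, then a,b = 29,47
Step 2: 29 >= 22, stop.
Therefore output = [1, 3, 4, 7, 11, 18].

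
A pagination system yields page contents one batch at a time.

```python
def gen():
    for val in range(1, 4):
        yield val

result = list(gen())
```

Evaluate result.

Step 1: The generator yields each value from range(1, 4).
Step 2: list() consumes all yields: [1, 2, 3].
Therefore result = [1, 2, 3].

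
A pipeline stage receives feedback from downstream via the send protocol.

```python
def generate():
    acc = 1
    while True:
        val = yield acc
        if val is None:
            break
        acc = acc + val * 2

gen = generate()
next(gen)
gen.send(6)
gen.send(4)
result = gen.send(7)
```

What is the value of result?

Step 1: next() -> yield acc=1.
Step 2: send(6) -> val=6, acc = 1 + 6*2 = 13, yield 13.
Step 3: send(4) -> val=4, acc = 13 + 4*2 = 21, yield 21.
Step 4: send(7) -> val=7, acc = 21 + 7*2 = 35, yield 35.
Therefore result = 35.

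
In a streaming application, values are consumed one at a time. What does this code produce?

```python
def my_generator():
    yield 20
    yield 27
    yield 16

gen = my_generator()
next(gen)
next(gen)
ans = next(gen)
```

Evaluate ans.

Step 1: my_generator() creates a generator.
Step 2: next(gen) yields 20 (consumed and discarded).
Step 3: next(gen) yields 27 (consumed and discarded).
Step 4: next(gen) yields 16, assigned to ans.
Therefore ans = 16.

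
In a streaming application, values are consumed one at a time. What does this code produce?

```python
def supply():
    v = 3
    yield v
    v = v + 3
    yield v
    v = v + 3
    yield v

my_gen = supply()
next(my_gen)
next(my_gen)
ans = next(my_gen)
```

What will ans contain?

Step 1: Trace through generator execution:
  Yield 1: v starts at 3, yield 3
  Yield 2: v = 3 + 3 = 6, yield 6
  Yield 3: v = 6 + 3 = 9, yield 9
Step 2: First next() gets 3, second next() gets the second value, third next() yields 9.
Therefore ans = 9.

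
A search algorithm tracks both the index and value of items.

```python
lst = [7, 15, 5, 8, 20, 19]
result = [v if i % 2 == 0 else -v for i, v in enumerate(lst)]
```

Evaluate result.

Step 1: For each (i, v), keep v if i is even, negate if odd:
  i=0 (even): keep 7
  i=1 (odd): negate to -15
  i=2 (even): keep 5
  i=3 (odd): negate to -8
  i=4 (even): keep 20
  i=5 (odd): negate to -19
Therefore result = [7, -15, 5, -8, 20, -19].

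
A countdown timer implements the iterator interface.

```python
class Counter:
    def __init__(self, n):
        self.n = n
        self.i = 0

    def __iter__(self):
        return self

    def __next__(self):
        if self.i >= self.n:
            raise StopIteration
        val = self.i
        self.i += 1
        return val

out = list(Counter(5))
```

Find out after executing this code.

Step 1: Counter(5) creates an iterator counting 0 to 4.
Step 2: list() consumes all values: [0, 1, 2, 3, 4].
Therefore out = [0, 1, 2, 3, 4].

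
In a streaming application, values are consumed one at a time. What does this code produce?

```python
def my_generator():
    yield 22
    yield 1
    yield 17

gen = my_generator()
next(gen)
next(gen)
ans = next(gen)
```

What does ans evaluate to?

Step 1: my_generator() creates a generator.
Step 2: next(gen) yields 22 (consumed and discarded).
Step 3: next(gen) yields 1 (consumed and discarded).
Step 4: next(gen) yields 17, assigned to ans.
Therefore ans = 17.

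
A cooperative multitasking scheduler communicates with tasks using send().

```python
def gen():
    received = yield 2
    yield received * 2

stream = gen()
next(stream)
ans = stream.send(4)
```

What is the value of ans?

Step 1: next(stream) advances to first yield, producing 2.
Step 2: send(4) resumes, received = 4.
Step 3: yield received * 2 = 4 * 2 = 8.
Therefore ans = 8.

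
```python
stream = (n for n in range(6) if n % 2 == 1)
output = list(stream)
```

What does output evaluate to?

Step 1: Filter range(6) keeping only odd values:
  n=0: even, excluded
  n=1: odd, included
  n=2: even, excluded
  n=3: odd, included
  n=4: even, excluded
  n=5: odd, included
Therefore output = [1, 3, 5].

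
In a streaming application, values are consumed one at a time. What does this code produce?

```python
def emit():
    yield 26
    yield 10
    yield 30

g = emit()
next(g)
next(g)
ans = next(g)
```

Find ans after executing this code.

Step 1: emit() creates a generator.
Step 2: next(g) yields 26 (consumed and discarded).
Step 3: next(g) yields 10 (consumed and discarded).
Step 4: next(g) yields 30, assigned to ans.
Therefore ans = 30.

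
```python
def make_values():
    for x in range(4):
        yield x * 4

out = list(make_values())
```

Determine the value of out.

Step 1: For each x in range(4), yield x * 4:
  x=0: yield 0 * 4 = 0
  x=1: yield 1 * 4 = 4
  x=2: yield 2 * 4 = 8
  x=3: yield 3 * 4 = 12
Therefore out = [0, 4, 8, 12].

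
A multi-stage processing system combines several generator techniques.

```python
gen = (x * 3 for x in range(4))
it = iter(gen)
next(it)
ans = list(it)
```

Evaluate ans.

Step 1: Generator produces [0, 3, 6, 9].
Step 2: next(it) consumes first element (0).
Step 3: list(it) collects remaining: [3, 6, 9].
Therefore ans = [3, 6, 9].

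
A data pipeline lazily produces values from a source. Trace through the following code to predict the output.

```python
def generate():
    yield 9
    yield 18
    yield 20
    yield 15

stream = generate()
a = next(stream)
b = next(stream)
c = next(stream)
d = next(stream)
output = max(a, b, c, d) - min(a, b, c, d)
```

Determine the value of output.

Step 1: Create generator and consume all values:
  a = next(stream) = 9
  b = next(stream) = 18
  c = next(stream) = 20
  d = next(stream) = 15
Step 2: max = 20, min = 9, output = 20 - 9 = 11.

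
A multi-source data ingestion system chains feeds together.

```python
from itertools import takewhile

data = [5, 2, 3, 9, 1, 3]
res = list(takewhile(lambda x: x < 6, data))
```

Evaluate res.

Step 1: takewhile stops at first element >= 6:
  5 < 6: take
  2 < 6: take
  3 < 6: take
  9 >= 6: stop
Therefore res = [5, 2, 3].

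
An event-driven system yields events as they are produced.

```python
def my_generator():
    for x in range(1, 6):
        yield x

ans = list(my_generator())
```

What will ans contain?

Step 1: The generator yields each value from range(1, 6).
Step 2: list() consumes all yields: [1, 2, 3, 4, 5].
Therefore ans = [1, 2, 3, 4, 5].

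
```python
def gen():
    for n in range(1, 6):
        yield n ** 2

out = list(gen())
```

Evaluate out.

Step 1: For each n in range(1, 6), yield n**2:
  n=1: yield 1**2 = 1
  n=2: yield 2**2 = 4
  n=3: yield 3**2 = 9
  n=4: yield 4**2 = 16
  n=5: yield 5**2 = 25
Therefore out = [1, 4, 9, 16, 25].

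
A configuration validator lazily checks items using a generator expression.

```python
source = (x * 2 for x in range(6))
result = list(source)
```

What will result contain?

Step 1: For each x in range(6), compute x*2:
  x=0: 0*2 = 0
  x=1: 1*2 = 2
  x=2: 2*2 = 4
  x=3: 3*2 = 6
  x=4: 4*2 = 8
  x=5: 5*2 = 10
Therefore result = [0, 2, 4, 6, 8, 10].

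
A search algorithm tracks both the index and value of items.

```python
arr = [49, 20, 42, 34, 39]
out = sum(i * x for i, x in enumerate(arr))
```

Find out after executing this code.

Step 1: Compute i * x for each (i, x) in enumerate([49, 20, 42, 34, 39]):
  i=0, x=49: 0*49 = 0
  i=1, x=20: 1*20 = 20
  i=2, x=42: 2*42 = 84
  i=3, x=34: 3*34 = 102
  i=4, x=39: 4*39 = 156
Step 2: sum = 0 + 20 + 84 + 102 + 156 = 362.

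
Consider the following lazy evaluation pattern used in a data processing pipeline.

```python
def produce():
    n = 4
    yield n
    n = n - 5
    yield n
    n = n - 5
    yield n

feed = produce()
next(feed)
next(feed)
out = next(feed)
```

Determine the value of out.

Step 1: Trace through generator execution:
  Yield 1: n starts at 4, yield 4
  Yield 2: n = 4 - 5 = -1, yield -1
  Yield 3: n = -1 - 5 = -6, yield -6
Step 2: First next() gets 4, second next() gets the second value, third next() yields -6.
Therefore out = -6.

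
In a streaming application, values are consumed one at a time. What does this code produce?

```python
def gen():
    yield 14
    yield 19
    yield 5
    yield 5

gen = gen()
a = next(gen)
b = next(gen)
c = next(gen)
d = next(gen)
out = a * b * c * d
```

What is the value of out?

Step 1: Create generator and consume all values:
  a = next(gen) = 14
  b = next(gen) = 19
  c = next(gen) = 5
  d = next(gen) = 5
Step 2: out = 14 * 19 * 5 * 5 = 6650.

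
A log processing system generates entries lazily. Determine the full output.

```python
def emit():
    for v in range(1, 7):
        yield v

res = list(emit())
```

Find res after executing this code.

Step 1: The generator yields each value from range(1, 7).
Step 2: list() consumes all yields: [1, 2, 3, 4, 5, 6].
Therefore res = [1, 2, 3, 4, 5, 6].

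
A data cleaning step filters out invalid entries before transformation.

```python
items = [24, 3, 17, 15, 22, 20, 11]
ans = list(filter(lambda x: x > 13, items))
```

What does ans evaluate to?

Step 1: Filter elements > 13:
  24: kept
  3: removed
  17: kept
  15: kept
  22: kept
  20: kept
  11: removed
Therefore ans = [24, 17, 15, 22, 20].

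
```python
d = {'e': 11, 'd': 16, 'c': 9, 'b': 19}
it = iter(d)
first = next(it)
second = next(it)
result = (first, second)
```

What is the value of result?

Step 1: iter(d) iterates over keys: ['e', 'd', 'c', 'b'].
Step 2: first = next(it) = 'e', second = next(it) = 'd'.
Therefore result = ('e', 'd').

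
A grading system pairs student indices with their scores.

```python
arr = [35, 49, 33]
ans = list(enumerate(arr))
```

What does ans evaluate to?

Step 1: enumerate pairs each element with its index:
  (0, 35)
  (1, 49)
  (2, 33)
Therefore ans = [(0, 35), (1, 49), (2, 33)].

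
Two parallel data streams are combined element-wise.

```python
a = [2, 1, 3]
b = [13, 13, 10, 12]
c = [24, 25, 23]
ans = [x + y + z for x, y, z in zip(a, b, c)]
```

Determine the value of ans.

Step 1: zip three lists (truncates to shortest, len=3):
  2 + 13 + 24 = 39
  1 + 13 + 25 = 39
  3 + 10 + 23 = 36
Therefore ans = [39, 39, 36].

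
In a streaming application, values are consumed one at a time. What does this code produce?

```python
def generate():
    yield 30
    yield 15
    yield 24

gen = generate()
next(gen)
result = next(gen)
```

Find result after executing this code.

Step 1: generate() creates a generator.
Step 2: next(gen) yields 30 (consumed and discarded).
Step 3: next(gen) yields 15, assigned to result.
Therefore result = 15.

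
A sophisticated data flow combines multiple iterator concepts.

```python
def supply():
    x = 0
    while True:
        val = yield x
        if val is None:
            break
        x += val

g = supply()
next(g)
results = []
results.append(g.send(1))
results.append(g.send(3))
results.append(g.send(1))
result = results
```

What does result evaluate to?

Step 1: next(g) -> yield 0.
Step 2: send(1) -> x = 1, yield 1.
Step 3: send(3) -> x = 4, yield 4.
Step 4: send(1) -> x = 5, yield 5.
Therefore result = [1, 4, 5].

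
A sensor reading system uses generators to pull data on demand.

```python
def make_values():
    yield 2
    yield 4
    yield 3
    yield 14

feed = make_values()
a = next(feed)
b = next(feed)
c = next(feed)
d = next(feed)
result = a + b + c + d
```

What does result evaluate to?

Step 1: Create generator and consume all values:
  a = next(feed) = 2
  b = next(feed) = 4
  c = next(feed) = 3
  d = next(feed) = 14
Step 2: result = 2 + 4 + 3 + 14 = 23.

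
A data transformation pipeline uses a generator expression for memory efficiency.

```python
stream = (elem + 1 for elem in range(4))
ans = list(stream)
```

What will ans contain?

Step 1: For each elem in range(4), compute elem+1:
  elem=0: 0+1 = 1
  elem=1: 1+1 = 2
  elem=2: 2+1 = 3
  elem=3: 3+1 = 4
Therefore ans = [1, 2, 3, 4].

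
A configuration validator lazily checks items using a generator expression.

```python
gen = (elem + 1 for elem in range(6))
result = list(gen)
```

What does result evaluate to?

Step 1: For each elem in range(6), compute elem+1:
  elem=0: 0+1 = 1
  elem=1: 1+1 = 2
  elem=2: 2+1 = 3
  elem=3: 3+1 = 4
  elem=4: 4+1 = 5
  elem=5: 5+1 = 6
Therefore result = [1, 2, 3, 4, 5, 6].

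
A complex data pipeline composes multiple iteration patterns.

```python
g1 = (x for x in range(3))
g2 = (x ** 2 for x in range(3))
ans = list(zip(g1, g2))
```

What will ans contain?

Step 1: g1 produces [0, 1, 2].
Step 2: g2 produces [0, 1, 4].
Step 3: zip pairs them: [(0, 0), (1, 1), (2, 4)].
Therefore ans = [(0, 0), (1, 1), (2, 4)].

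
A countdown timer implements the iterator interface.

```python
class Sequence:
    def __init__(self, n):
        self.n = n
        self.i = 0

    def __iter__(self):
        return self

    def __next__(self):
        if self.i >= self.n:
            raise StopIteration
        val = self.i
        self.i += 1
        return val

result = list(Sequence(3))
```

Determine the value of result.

Step 1: Sequence(3) creates an iterator counting 0 to 2.
Step 2: list() consumes all values: [0, 1, 2].
Therefore result = [0, 1, 2].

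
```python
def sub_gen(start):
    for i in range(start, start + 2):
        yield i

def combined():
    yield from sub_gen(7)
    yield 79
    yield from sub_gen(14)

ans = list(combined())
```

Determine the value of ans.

Step 1: combined() delegates to sub_gen(7):
  yield 7
  yield 8
Step 2: yield 79
Step 3: Delegates to sub_gen(14):
  yield 14
  yield 15
Therefore ans = [7, 8, 79, 14, 15].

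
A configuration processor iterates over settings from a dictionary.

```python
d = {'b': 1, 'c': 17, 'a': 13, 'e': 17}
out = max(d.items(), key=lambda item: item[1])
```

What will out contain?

Step 1: Find item with maximum value:
  ('b', 1)
  ('c', 17)
  ('a', 13)
  ('e', 17)
Step 2: Maximum value is 17 at key 'c'.
Therefore out = ('c', 17).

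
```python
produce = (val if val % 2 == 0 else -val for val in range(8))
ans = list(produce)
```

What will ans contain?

Step 1: For each val in range(8), yield val if even, else -val:
  val=0: even, yield 0
  val=1: odd, yield -1
  val=2: even, yield 2
  val=3: odd, yield -3
  val=4: even, yield 4
  val=5: odd, yield -5
  val=6: even, yield 6
  val=7: odd, yield -7
Therefore ans = [0, -1, 2, -3, 4, -5, 6, -7].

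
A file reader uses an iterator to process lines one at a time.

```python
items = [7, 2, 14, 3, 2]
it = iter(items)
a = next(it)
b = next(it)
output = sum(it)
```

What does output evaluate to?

Step 1: Create iterator over [7, 2, 14, 3, 2].
Step 2: a = next() = 7, b = next() = 2.
Step 3: sum() of remaining [14, 3, 2] = 19.
Therefore output = 19.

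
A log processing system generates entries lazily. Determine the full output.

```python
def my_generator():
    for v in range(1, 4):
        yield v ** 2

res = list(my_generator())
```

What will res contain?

Step 1: For each v in range(1, 4), yield v**2:
  v=1: yield 1**2 = 1
  v=2: yield 2**2 = 4
  v=3: yield 3**2 = 9
Therefore res = [1, 4, 9].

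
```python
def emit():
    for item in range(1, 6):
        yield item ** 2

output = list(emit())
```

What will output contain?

Step 1: For each item in range(1, 6), yield item**2:
  item=1: yield 1**2 = 1
  item=2: yield 2**2 = 4
  item=3: yield 3**2 = 9
  item=4: yield 4**2 = 16
  item=5: yield 5**2 = 25
Therefore output = [1, 4, 9, 16, 25].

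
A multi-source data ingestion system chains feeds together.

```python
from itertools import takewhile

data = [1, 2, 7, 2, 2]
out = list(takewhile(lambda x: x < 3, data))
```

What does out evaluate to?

Step 1: takewhile stops at first element >= 3:
  1 < 3: take
  2 < 3: take
  7 >= 3: stop
Therefore out = [1, 2].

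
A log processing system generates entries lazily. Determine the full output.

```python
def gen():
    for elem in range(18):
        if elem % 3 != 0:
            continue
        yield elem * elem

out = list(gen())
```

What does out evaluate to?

Step 1: Only yield elem**2 when elem is divisible by 3:
  elem=0: 0 % 3 == 0, yield 0**2 = 0
  elem=3: 3 % 3 == 0, yield 3**2 = 9
  elem=6: 6 % 3 == 0, yield 6**2 = 36
  elem=9: 9 % 3 == 0, yield 9**2 = 81
  elem=12: 12 % 3 == 0, yield 12**2 = 144
  elem=15: 15 % 3 == 0, yield 15**2 = 225
Therefore out = [0, 9, 36, 81, 144, 225].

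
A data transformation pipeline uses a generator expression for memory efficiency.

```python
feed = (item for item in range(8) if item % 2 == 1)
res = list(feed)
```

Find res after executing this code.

Step 1: Filter range(8) keeping only odd values:
  item=0: even, excluded
  item=1: odd, included
  item=2: even, excluded
  item=3: odd, included
  item=4: even, excluded
  item=5: odd, included
  item=6: even, excluded
  item=7: odd, included
Therefore res = [1, 3, 5, 7].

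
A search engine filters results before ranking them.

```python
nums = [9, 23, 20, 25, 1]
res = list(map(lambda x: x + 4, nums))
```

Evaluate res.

Step 1: Apply lambda x: x + 4 to each element:
  9 -> 13
  23 -> 27
  20 -> 24
  25 -> 29
  1 -> 5
Therefore res = [13, 27, 24, 29, 5].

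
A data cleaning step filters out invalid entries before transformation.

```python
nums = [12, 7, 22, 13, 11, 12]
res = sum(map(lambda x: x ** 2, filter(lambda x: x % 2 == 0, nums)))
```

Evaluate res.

Step 1: Filter even numbers from [12, 7, 22, 13, 11, 12]: [12, 22, 12]
Step 2: Square each: [144, 484, 144]
Step 3: Sum = 772.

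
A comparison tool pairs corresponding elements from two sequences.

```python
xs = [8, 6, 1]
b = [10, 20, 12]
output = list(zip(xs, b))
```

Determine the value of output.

Step 1: zip pairs elements at same index:
  Index 0: (8, 10)
  Index 1: (6, 20)
  Index 2: (1, 12)
Therefore output = [(8, 10), (6, 20), (1, 12)].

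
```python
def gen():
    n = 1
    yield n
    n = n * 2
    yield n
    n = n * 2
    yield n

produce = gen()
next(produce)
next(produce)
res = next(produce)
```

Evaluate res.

Step 1: Trace through generator execution:
  Yield 1: n starts at 1, yield 1
  Yield 2: n = 1 * 2 = 2, yield 2
  Yield 3: n = 2 * 2 = 4, yield 4
Step 2: First next() gets 1, second next() gets the second value, third next() yields 4.
Therefore res = 4.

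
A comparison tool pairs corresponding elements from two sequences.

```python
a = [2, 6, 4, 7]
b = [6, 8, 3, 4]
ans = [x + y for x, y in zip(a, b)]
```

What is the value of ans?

Step 1: Add corresponding elements:
  2 + 6 = 8
  6 + 8 = 14
  4 + 3 = 7
  7 + 4 = 11
Therefore ans = [8, 14, 7, 11].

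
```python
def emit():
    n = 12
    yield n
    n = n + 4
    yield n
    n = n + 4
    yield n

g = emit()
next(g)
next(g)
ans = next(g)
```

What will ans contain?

Step 1: Trace through generator execution:
  Yield 1: n starts at 12, yield 12
  Yield 2: n = 12 + 4 = 16, yield 16
  Yield 3: n = 16 + 4 = 20, yield 20
Step 2: First next() gets 12, second next() gets the second value, third next() yields 20.
Therefore ans = 20.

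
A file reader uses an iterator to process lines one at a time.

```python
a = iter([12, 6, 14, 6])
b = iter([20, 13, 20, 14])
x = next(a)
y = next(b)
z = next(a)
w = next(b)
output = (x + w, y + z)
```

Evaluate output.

Step 1: a iterates [12, 6, 14, 6], b iterates [20, 13, 20, 14].
Step 2: x = next(a) = 12, y = next(b) = 20.
Step 3: z = next(a) = 6, w = next(b) = 13.
Step 4: output = (12 + 13, 20 + 6) = (25, 26).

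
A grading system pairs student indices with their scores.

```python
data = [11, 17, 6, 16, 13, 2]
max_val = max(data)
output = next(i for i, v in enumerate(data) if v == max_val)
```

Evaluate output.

Step 1: max([11, 17, 6, 16, 13, 2]) = 17.
Step 2: Find first index where value == 17:
  Index 0: 11 != 17
  Index 1: 17 == 17, found!
Therefore output = 1.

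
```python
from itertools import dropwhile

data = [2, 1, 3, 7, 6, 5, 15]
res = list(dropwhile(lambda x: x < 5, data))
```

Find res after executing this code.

Step 1: dropwhile drops elements while < 5:
  2 < 5: dropped
  1 < 5: dropped
  3 < 5: dropped
  7: kept (dropping stopped)
Step 2: Remaining elements kept regardless of condition.
Therefore res = [7, 6, 5, 15].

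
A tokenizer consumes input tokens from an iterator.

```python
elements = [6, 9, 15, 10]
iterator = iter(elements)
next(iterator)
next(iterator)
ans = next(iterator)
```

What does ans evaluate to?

Step 1: Create iterator over [6, 9, 15, 10].
Step 2: next() consumes 6.
Step 3: next() consumes 9.
Step 4: next() returns 15.
Therefore ans = 15.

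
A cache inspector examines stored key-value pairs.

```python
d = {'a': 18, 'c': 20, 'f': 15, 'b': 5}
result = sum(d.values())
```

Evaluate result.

Step 1: d.values() = [18, 20, 15, 5].
Step 2: sum = 58.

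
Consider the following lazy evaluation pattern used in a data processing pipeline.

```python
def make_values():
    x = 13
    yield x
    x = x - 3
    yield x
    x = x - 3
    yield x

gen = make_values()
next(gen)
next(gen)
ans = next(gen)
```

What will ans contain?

Step 1: Trace through generator execution:
  Yield 1: x starts at 13, yield 13
  Yield 2: x = 13 - 3 = 10, yield 10
  Yield 3: x = 10 - 3 = 7, yield 7
Step 2: First next() gets 13, second next() gets the second value, third next() yields 7.
Therefore ans = 7.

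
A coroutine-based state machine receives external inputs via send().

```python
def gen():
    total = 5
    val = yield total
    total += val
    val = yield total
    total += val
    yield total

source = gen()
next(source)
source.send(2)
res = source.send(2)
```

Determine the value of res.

Step 1: next() -> yield total=5.
Step 2: send(2) -> val=2, total = 5+2 = 7, yield 7.
Step 3: send(2) -> val=2, total = 7+2 = 9, yield 9.
Therefore res = 9.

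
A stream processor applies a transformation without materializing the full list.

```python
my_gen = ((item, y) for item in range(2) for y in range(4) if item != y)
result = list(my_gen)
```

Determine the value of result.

Step 1: Nested generator over range(2) x range(4) where item != y:
  (0, 0): excluded (item == y)
  (0, 1): included
  (0, 2): included
  (0, 3): included
  (1, 0): included
  (1, 1): excluded (item == y)
  (1, 2): included
  (1, 3): included
Therefore result = [(0, 1), (0, 2), (0, 3), (1, 0), (1, 2), (1, 3)].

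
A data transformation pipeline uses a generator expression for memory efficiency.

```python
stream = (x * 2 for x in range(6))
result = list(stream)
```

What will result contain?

Step 1: For each x in range(6), compute x*2:
  x=0: 0*2 = 0
  x=1: 1*2 = 2
  x=2: 2*2 = 4
  x=3: 3*2 = 6
  x=4: 4*2 = 8
  x=5: 5*2 = 10
Therefore result = [0, 2, 4, 6, 8, 10].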